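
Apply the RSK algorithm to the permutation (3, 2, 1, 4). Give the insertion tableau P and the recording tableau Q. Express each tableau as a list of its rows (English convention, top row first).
Insert each entry of the permutation into P by Schensted row insertion, recording in Q the position of each new cell.

Insert 3: appended to row 1. P = [[3]], Q = [[1]].
Insert 2: 2 bumps 3 from row 1; 3 starts row 2. P = [[2], [3]], Q = [[1], [2]].
Insert 1: 1 bumps 2 from row 1; 2 bumps 3 from row 2; 3 starts row 3. P = [[1], [2], [3]], Q = [[1], [2], [3]].
Insert 4: appended to row 1. P = [[1, 4], [2], [3]], Q = [[1, 4], [2], [3]].

So P = [[1, 4], [2], [3]], Q = [[1, 4], [2], [3]].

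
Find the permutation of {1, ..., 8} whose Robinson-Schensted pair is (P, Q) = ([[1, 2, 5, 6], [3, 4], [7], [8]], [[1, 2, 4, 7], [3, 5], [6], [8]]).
3 4 1 8 7 5 6 2

Reverse RSK: for i = n, n-1, ..., 1, locate i in Q, remove the corresponding corner cell from P, and reverse-bump its entry up through P; the value ejected from row 1 is w(i).

So w = 3 4 1 8 7 5 6 2.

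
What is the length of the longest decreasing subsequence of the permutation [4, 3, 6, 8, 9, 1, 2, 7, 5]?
3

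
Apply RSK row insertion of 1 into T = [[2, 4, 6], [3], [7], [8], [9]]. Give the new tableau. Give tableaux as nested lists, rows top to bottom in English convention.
In row 1, 1 replaces 2 (the leftmost entry greater than 1); 2 is bumped to row 2. In row 2, 2 replaces 3 (the leftmost entry greater than 2); 3 is bumped to row 3. In row 3, 3 replaces 7 (the leftmost entry greater than 3); 7 is bumped to row 4. In row 4, 7 replaces 8 (the leftmost entry greater than 7); 8 is bumped to row 5. In row 5, 8 replaces 9 (the leftmost entry greater than 8); 9 is bumped to row 6. 9 starts a new row 6. The new tableau is [[1, 4, 6], [2], [3], [7], [8], [9]].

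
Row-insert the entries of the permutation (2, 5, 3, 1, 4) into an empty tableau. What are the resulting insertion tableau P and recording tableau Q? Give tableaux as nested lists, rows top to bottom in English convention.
Insert each entry of the permutation into P by Schensted row insertion, recording in Q the position of each new cell.

Insert 2: appended to row 1. P = [[2]].
Insert 5: appended to row 1. P = [[2, 5]].
Insert 3: 3 bumps 5 from row 1; 5 starts row 2. P = [[2, 3], [5]].
Insert 1: 1 bumps 2 from row 1; 2 bumps 5 from row 2; 5 starts row 3. P = [[1, 3], [2], [5]].
Insert 4: appended to row 1. P = [[1, 3, 4], [2], [5]].

So P = [[1, 3, 4], [2], [5]], Q = [[1, 2, 5], [3], [4]].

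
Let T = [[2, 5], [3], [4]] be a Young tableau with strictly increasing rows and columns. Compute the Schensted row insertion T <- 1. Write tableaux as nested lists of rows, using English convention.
[[1, 5], [2], [3], [4]]

In row 1, 1 replaces 2 (the leftmost entry greater than 1); 2 is bumped to row 2. In row 2, 2 replaces 3 (the leftmost entry greater than 2); 3 is bumped to row 3. In row 3, 3 replaces 4 (the leftmost entry greater than 3); 4 is bumped to row 4. 4 starts a new row 4. The new tableau is [[1, 5], [2], [3], [4]].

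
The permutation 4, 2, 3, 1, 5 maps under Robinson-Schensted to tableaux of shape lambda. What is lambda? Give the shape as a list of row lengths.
Row-insert each entry into an empty tableau.

After inserting 4: P = [[4]].
After inserting 2: P = [[2], [4]].
After inserting 3: P = [[2, 3], [4]].
After inserting 1: P = [[1, 3], [2], [4]].
After inserting 5: P = [[1, 3, 5], [2], [4]].

The final insertion tableau P = [[1, 3, 5], [2], [4]] has shape [3, 1, 1].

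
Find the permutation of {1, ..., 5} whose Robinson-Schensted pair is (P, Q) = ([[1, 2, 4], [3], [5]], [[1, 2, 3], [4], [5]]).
1 3 5 4 2

Reverse the RSK construction: for i from n down to 1, find the cell of Q containing i, remove the entry at that cell from P, and reverse-bump it up through P; the value ejected from row 1 is w(i).

Step i=5: Q has 5 at row 3, column 1; remove 5 from row 3 of P and reverse-bump: 5 enters row 2 and ejects 3; 3 enters row 1 and ejects 2. So w(5) = 2. P is now [[1, 3, 4], [5]].
Step i=4: Q has 4 at row 2, column 1; remove 5 from row 2 of P and reverse-bump: 5 enters row 1 and ejects 4. So w(4) = 4. P is now [[1, 3, 5]].
Step i=3: Q has 3 at row 1, column 3; remove that cell from P, ejecting 5. So w(3) = 5. P is now [[1, 3]].
Step i=2: Q has 2 at row 1, column 2; remove that cell from P, ejecting 3. So w(2) = 3. P is now [[1]].
Step i=1: Q has 1 at row 1, column 1; remove that cell from P, ejecting 1. So w(1) = 1. P is now [].

So w = 1 3 5 4 2.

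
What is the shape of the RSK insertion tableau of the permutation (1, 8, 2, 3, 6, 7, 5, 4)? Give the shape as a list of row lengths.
[5, 1, 1, 1]

Row-insert each entry into an empty tableau.

After inserting 1: P = [[1]].
After inserting 8: P = [[1, 8]].
After inserting 2: P = [[1, 2], [8]].
After inserting 3: P = [[1, 2, 3], [8]].
After inserting 6: P = [[1, 2, 3, 6], [8]].
After inserting 7: P = [[1, 2, 3, 6, 7], [8]].
After inserting 5: P = [[1, 2, 3, 5, 7], [6], [8]].
After inserting 4: P = [[1, 2, 3, 4, 7], [5], [6], [8]].

The final insertion tableau P = [[1, 2, 3, 4, 7], [5], [6], [8]] has shape [5, 1, 1, 1].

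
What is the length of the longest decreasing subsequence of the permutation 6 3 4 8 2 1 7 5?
4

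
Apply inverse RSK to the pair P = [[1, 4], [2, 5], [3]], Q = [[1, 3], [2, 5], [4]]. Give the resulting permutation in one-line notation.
Reverse the RSK construction: for i from n down to 1, find the cell of Q containing i, remove the entry at that cell from P, and reverse-bump it up through P; the value ejected from row 1 is w(i).

Step i=5: Q has 5 at row 2, column 2; remove 5 from row 2 of P and reverse-bump: 5 enters row 1 and ejects 4. So w(5) = 4. P is now [[1, 5], [2], [3]].
Step i=4: Q has 4 at row 3, column 1; remove 3 from row 3 of P and reverse-bump: 3 enters row 2 and ejects 2; 2 enters row 1 and ejects 1. So w(4) = 1. P is now [[2, 5], [3]].
Step i=3: Q has 3 at row 1, column 2; remove that cell from P, ejecting 5. So w(3) = 5. P is now [[2], [3]].
Step i=2: Q has 2 at row 2, column 1; remove 3 from row 2 of P and reverse-bump: 3 enters row 1 and ejects 2. So w(2) = 2. P is now [[3]].
Step i=1: Q has 1 at row 1, column 1; remove that cell from P, ejecting 3. So w(1) = 3. P is now [].

So w = 3 2 5 1 4.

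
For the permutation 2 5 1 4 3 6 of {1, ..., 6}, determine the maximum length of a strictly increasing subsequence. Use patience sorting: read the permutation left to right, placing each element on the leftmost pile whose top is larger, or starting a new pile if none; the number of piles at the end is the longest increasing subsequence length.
3

2: new pile. tops = [2]
5: new pile. tops = [2, 5]
1: onto pile 1 (replacing 2). tops = [1, 5]
4: onto pile 2 (replacing 5). tops = [1, 4]
3: onto pile 2 (replacing 4). tops = [1, 3]
6: new pile. tops = [1, 3, 6]

3 piles, so the longest increasing subsequence has length 3.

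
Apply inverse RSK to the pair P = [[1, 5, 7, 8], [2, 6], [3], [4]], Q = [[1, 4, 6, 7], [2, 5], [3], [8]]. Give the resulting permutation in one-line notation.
4 3 2 6 5 7 8 1

Reverse the RSK construction: for i from n down to 1, find the cell of Q containing i, remove the entry at that cell from P, and reverse-bump it up through P; the value ejected from row 1 is w(i).

Step i=8: Q has 8 at row 4, column 1; remove 4 from row 4 of P and reverse-bump: 4 enters row 3 and ejects 3; 3 enters row 2 and ejects 2; 2 enters row 1 and ejects 1. So w(8) = 1. P is now [[2, 5, 7, 8], [3, 6], [4]].
Step i=7: Q has 7 at row 1, column 4; remove that cell from P, ejecting 8. So w(7) = 8. P is now [[2, 5, 7], [3, 6], [4]].
Step i=6: Q has 6 at row 1, column 3; remove that cell from P, ejecting 7. So w(6) = 7. P is now [[2, 5], [3, 6], [4]].
Step i=5: Q has 5 at row 2, column 2; remove 6 from row 2 of P and reverse-bump: 6 enters row 1 and ejects 5. So w(5) = 5. P is now [[2, 6], [3], [4]].
Step i=4: Q has 4 at row 1, column 2; remove that cell from P, ejecting 6. So w(4) = 6. P is now [[2], [3], [4]].
Step i=3: Q has 3 at row 3, column 1; remove 4 from row 3 of P and reverse-bump: 4 enters row 2 and ejects 3; 3 enters row 1 and ejects 2. So w(3) = 2. P is now [[3], [4]].
Step i=2: Q has 2 at row 2, column 1; remove 4 from row 2 of P and reverse-bump: 4 enters row 1 and ejects 3. So w(2) = 3. P is now [[4]].
Step i=1: Q has 1 at row 1, column 1; remove that cell from P, ejecting 4. So w(1) = 4. P is now [].

So w = 4 3 2 6 5 7 8 1.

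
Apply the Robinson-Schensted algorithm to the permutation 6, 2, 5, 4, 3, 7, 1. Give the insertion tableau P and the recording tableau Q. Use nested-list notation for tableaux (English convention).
P = [[1, 3, 7], [2], [4], [5], [6]], Q = [[1, 3, 6], [2], [4], [5], [7]]

Insert each entry of the permutation into P by Schensted row insertion, recording in Q the position of each new cell.

After inserting 6: P = [[6]].
After inserting 2: P = [[2], [6]].
After inserting 5: P = [[2, 5], [6]].
After inserting 4: P = [[2, 4], [5], [6]].
After inserting 3: P = [[2, 3], [4], [5], [6]].
After inserting 7: P = [[2, 3, 7], [4], [5], [6]].
After inserting 1: P = [[1, 3, 7], [2], [4], [5], [6]].

So P = [[1, 3, 7], [2], [4], [5], [6]], Q = [[1, 3, 6], [2], [4], [5], [7]].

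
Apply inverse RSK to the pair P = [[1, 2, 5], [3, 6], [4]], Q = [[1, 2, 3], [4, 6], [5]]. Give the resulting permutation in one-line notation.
Reverse the RSK construction: for i from n down to 1, find the cell of Q containing i, remove the entry at that cell from P, and reverse-bump it up through P; the value ejected from row 1 is w(i).

Step i=6: Q has 6 at row 2, column 2; remove 6 from row 2 of P and reverse-bump: 6 enters row 1 and ejects 5. So w(6) = 5. P is now [[1, 2, 6], [3], [4]].
Step i=5: Q has 5 at row 3, column 1; remove 4 from row 3 of P and reverse-bump: 4 enters row 2 and ejects 3; 3 enters row 1 and ejects 2. So w(5) = 2. P is now [[1, 3, 6], [4]].
Step i=4: Q has 4 at row 2, column 1; remove 4 from row 2 of P and reverse-bump: 4 enters row 1 and ejects 3. So w(4) = 3. P is now [[1, 4, 6]].
Step i=3: Q has 3 at row 1, column 3; remove that cell from P, ejecting 6. So w(3) = 6. P is now [[1, 4]].
Step i=2: Q has 2 at row 1, column 2; remove that cell from P, ejecting 4. So w(2) = 4. P is now [[1]].
Step i=1: Q has 1 at row 1, column 1; remove that cell from P, ejecting 1. So w(1) = 1. P is now [].

So w = 1 4 6 3 2 5.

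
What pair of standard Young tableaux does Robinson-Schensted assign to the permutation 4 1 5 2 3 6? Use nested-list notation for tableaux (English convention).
Insert each entry of the permutation into P by Schensted row insertion, recording in Q the position of each new cell.

Insert 4: appended to row 1. P = [[4]], Q = [[1]].
Insert 1: 1 bumps 4 from row 1; 4 starts row 2. P = [[1], [4]], Q = [[1], [2]].
Insert 5: appended to row 1. P = [[1, 5], [4]], Q = [[1, 3], [2]].
Insert 2: 2 bumps 5 from row 1; 5 appends to row 2. P = [[1, 2], [4, 5]], Q = [[1, 3], [2, 4]].
Insert 3: appended to row 1. P = [[1, 2, 3], [4, 5]], Q = [[1, 3, 5], [2, 4]].
Insert 6: appended to row 1. P = [[1, 2, 3, 6], [4, 5]], Q = [[1, 3, 5, 6], [2, 4]].

So P = [[1, 2, 3, 6], [4, 5]], Q = [[1, 3, 5, 6], [2, 4]].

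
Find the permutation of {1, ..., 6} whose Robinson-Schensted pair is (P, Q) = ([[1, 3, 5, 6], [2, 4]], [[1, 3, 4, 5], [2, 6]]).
Reverse RSK: for i = n, n-1, ..., 1, locate i in Q, remove the corresponding corner cell from P, and reverse-bump its entry up through P; the value ejected from row 1 is w(i).

So w = 2 1 4 5 6 3.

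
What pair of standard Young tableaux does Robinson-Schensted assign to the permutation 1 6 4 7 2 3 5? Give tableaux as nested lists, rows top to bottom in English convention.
P = [[1, 2, 3, 5], [4, 7], [6]], Q = [[1, 2, 4, 7], [3, 6], [5]]

Insert each entry of the permutation into P by Schensted row insertion, recording in Q the position of each new cell.

Insert 1: appended to row 1. P = [[1]].
Insert 6: appended to row 1. P = [[1, 6]].
Insert 4: 4 bumps 6 from row 1; 6 starts row 2. P = [[1, 4], [6]].
Insert 7: appended to row 1. P = [[1, 4, 7], [6]].
Insert 2: 2 bumps 4 from row 1; 4 bumps 6 from row 2; 6 starts row 3. P = [[1, 2, 7], [4], [6]].
Insert 3: 3 bumps 7 from row 1; 7 appends to row 2. P = [[1, 2, 3], [4, 7], [6]].
Insert 5: appended to row 1. P = [[1, 2, 3, 5], [4, 7], [6]].

So P = [[1, 2, 3, 5], [4, 7], [6]], Q = [[1, 2, 4, 7], [3, 6], [5]].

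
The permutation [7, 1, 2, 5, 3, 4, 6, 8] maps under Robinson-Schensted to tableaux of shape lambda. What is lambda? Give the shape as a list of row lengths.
RSK row insertion gives P = [[1, 2, 3, 4, 6, 8], [5], [7]], which has shape [6, 1, 1].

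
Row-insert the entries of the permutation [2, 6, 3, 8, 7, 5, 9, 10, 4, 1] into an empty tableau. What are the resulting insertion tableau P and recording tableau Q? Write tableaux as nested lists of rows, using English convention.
Insert each entry of the permutation into P by Schensted row insertion, recording in Q the position of each new cell.

After inserting 2: P = [[2]].
After inserting 6: P = [[2, 6]].
After inserting 3: P = [[2, 3], [6]].
After inserting 8: P = [[2, 3, 8], [6]].
After inserting 7: P = [[2, 3, 7], [6, 8]].
After inserting 5: P = [[2, 3, 5], [6, 7], [8]].
After inserting 9: P = [[2, 3, 5, 9], [6, 7], [8]].
After inserting 10: P = [[2, 3, 5, 9, 10], [6, 7], [8]].
After inserting 4: P = [[2, 3, 4, 9, 10], [5, 7], [6], [8]].
After inserting 1: P = [[1, 3, 4, 9, 10], [2, 7], [5], [6], [8]].

So P = [[1, 3, 4, 9, 10], [2, 7], [5], [6], [8]], Q = [[1, 2, 4, 7, 8], [3, 5], [6], [9], [10]].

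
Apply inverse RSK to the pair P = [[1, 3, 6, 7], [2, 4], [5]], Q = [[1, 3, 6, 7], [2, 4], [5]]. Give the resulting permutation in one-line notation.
Reverse the RSK construction: for i from n down to 1, find the cell of Q containing i, remove the entry at that cell from P, and reverse-bump it up through P; the value ejected from row 1 is w(i).

Step i=7: Q has 7 at row 1, column 4; remove that cell from P, ejecting 7. So w(7) = 7. P is now [[1, 3, 6], [2, 4], [5]].
Step i=6: Q has 6 at row 1, column 3; remove that cell from P, ejecting 6. So w(6) = 6. P is now [[1, 3], [2, 4], [5]].
Step i=5: Q has 5 at row 3, column 1; remove 5 from row 3 of P and reverse-bump: 5 enters row 2 and ejects 4; 4 enters row 1 and ejects 3. So w(5) = 3. P is now [[1, 4], [2, 5]].
Step i=4: Q has 4 at row 2, column 2; remove 5 from row 2 of P and reverse-bump: 5 enters row 1 and ejects 4. So w(4) = 4. P is now [[1, 5], [2]].
Step i=3: Q has 3 at row 1, column 2; remove that cell from P, ejecting 5. So w(3) = 5. P is now [[1], [2]].
Step i=2: Q has 2 at row 2, column 1; remove 2 from row 2 of P and reverse-bump: 2 enters row 1 and ejects 1. So w(2) = 1. P is now [[2]].
Step i=1: Q has 1 at row 1, column 1; remove that cell from P, ejecting 2. So w(1) = 2. P is now [].

So w = 2 1 5 4 3 6 7.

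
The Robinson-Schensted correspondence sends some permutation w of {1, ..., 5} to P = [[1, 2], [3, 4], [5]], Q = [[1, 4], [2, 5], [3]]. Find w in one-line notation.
5 3 1 4 2

Reverse the RSK construction: for i from n down to 1, find the cell of Q containing i, remove the entry at that cell from P, and reverse-bump it up through P; the value ejected from row 1 is w(i).

Step i=5: Q has 5 at row 2, column 2; remove 4 from row 2 of P and reverse-bump: 4 enters row 1 and ejects 2. So w(5) = 2. P is now [[1, 4], [3], [5]].
Step i=4: Q has 4 at row 1, column 2; remove that cell from P, ejecting 4. So w(4) = 4. P is now [[1], [3], [5]].
Step i=3: Q has 3 at row 3, column 1; remove 5 from row 3 of P and reverse-bump: 5 enters row 2 and ejects 3; 3 enters row 1 and ejects 1. So w(3) = 1. P is now [[3], [5]].
Step i=2: Q has 2 at row 2, column 1; remove 5 from row 2 of P and reverse-bump: 5 enters row 1 and ejects 3. So w(2) = 3. P is now [[5]].
Step i=1: Q has 1 at row 1, column 1; remove that cell from P, ejecting 5. So w(1) = 5. P is now [].

So w = 5 3 1 4 2.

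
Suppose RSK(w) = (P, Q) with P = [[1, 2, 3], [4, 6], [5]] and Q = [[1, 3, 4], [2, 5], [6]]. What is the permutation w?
Reverse the RSK construction: for i from n down to 1, find the cell of Q containing i, remove the entry at that cell from P, and reverse-bump it up through P; the value ejected from row 1 is w(i).

Step i=6: Q has 6 at row 3, column 1; remove 5 from row 3 of P and reverse-bump: 5 enters row 2 and ejects 4; 4 enters row 1 and ejects 3. So w(6) = 3. P is now [[1, 2, 4], [5, 6]].
Step i=5: Q has 5 at row 2, column 2; remove 6 from row 2 of P and reverse-bump: 6 enters row 1 and ejects 4. So w(5) = 4. P is now [[1, 2, 6], [5]].
Step i=4: Q has 4 at row 1, column 3; remove that cell from P, ejecting 6. So w(4) = 6. P is now [[1, 2], [5]].
Step i=3: Q has 3 at row 1, column 2; remove that cell from P, ejecting 2. So w(3) = 2. P is now [[1], [5]].
Step i=2: Q has 2 at row 2, column 1; remove 5 from row 2 of P and reverse-bump: 5 enters row 1 and ejects 1. So w(2) = 1. P is now [[5]].
Step i=1: Q has 1 at row 1, column 1; remove that cell from P, ejecting 5. So w(1) = 5. P is now [].

So w = 5 1 2 6 4 3.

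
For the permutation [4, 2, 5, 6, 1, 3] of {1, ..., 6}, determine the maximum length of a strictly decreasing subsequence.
3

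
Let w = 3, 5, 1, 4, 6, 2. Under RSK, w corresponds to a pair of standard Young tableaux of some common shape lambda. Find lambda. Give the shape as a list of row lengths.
[3, 2, 1]

Row-insert each entry into an empty tableau.

After inserting 3: P = [[3]].
After inserting 5: P = [[3, 5]].
After inserting 1: P = [[1, 5], [3]].
After inserting 4: P = [[1, 4], [3, 5]].
After inserting 6: P = [[1, 4, 6], [3, 5]].
After inserting 2: P = [[1, 2, 6], [3, 4], [5]].

The final insertion tableau P = [[1, 2, 6], [3, 4], [5]] has shape [3, 2, 1].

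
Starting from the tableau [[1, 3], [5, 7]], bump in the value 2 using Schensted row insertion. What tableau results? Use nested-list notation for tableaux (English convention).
In row 1, 2 replaces 3 (the leftmost entry greater than 2); 3 is bumped to row 2. In row 2, 3 replaces 5 (the leftmost entry greater than 3); 5 is bumped to row 3. 5 starts a new row 3. The new tableau is [[1, 2], [3, 7], [5]].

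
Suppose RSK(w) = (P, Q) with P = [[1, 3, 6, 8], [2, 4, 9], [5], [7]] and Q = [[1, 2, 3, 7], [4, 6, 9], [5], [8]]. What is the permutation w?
2 5 7 6 1 4 9 3 8

Reverse the RSK construction: for i from n down to 1, find the cell of Q containing i, remove the entry at that cell from P, and reverse-bump it up through P; the value ejected from row 1 is w(i).

Step i=9: Q has 9 at row 2, column 3; remove 9 from row 2 of P and reverse-bump: 9 enters row 1 and ejects 8. So w(9) = 8. P is now [[1, 3, 6, 9], [2, 4], [5], [7]].
Step i=8: Q has 8 at row 4, column 1; remove 7 from row 4 of P and reverse-bump: 7 enters row 3 and ejects 5; 5 enters row 2 and ejects 4; 4 enters row 1 and ejects 3. So w(8) = 3. P is now [[1, 4, 6, 9], [2, 5], [7]].
Step i=7: Q has 7 at row 1, column 4; remove that cell from P, ejecting 9. So w(7) = 9. P is now [[1, 4, 6], [2, 5], [7]].
Step i=6: Q has 6 at row 2, column 2; remove 5 from row 2 of P and reverse-bump: 5 enters row 1 and ejects 4. So w(6) = 4. P is now [[1, 5, 6], [2], [7]].
Step i=5: Q has 5 at row 3, column 1; remove 7 from row 3 of P and reverse-bump: 7 enters row 2 and ejects 2; 2 enters row 1 and ejects 1. So w(5) = 1. P is now [[2, 5, 6], [7]].
Step i=4: Q has 4 at row 2, column 1; remove 7 from row 2 of P and reverse-bump: 7 enters row 1 and ejects 6. So w(4) = 6. P is now [[2, 5, 7]].
Step i=3: Q has 3 at row 1, column 3; remove that cell from P, ejecting 7. So w(3) = 7. P is now [[2, 5]].
Step i=2: Q has 2 at row 1, column 2; remove that cell from P, ejecting 5. So w(2) = 5. P is now [[2]].
Step i=1: Q has 1 at row 1, column 1; remove that cell from P, ejecting 2. So w(1) = 2. P is now [].

So w = 2 5 7 6 1 4 9 3 8.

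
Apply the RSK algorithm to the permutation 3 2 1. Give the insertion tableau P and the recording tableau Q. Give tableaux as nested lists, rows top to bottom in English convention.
P = [[1], [2], [3]], Q = [[1], [2], [3]]

Insert each entry of the permutation into P by Schensted row insertion, recording in Q the position of each new cell.

Insert 3: appended to row 1. P = [[3]].
Insert 2: 2 bumps 3 from row 1; 3 starts row 2. P = [[2], [3]].
Insert 1: 1 bumps 2 from row 1; 2 bumps 3 from row 2; 3 starts row 3. P = [[1], [2], [3]].

So P = [[1], [2], [3]], Q = [[1], [2], [3]].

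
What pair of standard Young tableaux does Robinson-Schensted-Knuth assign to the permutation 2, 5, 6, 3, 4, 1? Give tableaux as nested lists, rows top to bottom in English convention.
Insert each entry of the permutation into P by Schensted row insertion, recording in Q the position of each new cell.

Insert 2: appended to row 1. P = [[2]].
Insert 5: appended to row 1. P = [[2, 5]].
Insert 6: appended to row 1. P = [[2, 5, 6]].
Insert 3: 3 bumps 5 from row 1; 5 starts row 2. P = [[2, 3, 6], [5]].
Insert 4: 4 bumps 6 from row 1; 6 appends to row 2. P = [[2, 3, 4], [5, 6]].
Insert 1: 1 bumps 2 from row 1; 2 bumps 5 from row 2; 5 starts row 3. P = [[1, 3, 4], [2, 6], [5]].

So P = [[1, 3, 4], [2, 6], [5]], Q = [[1, 2, 3], [4, 5], [6]].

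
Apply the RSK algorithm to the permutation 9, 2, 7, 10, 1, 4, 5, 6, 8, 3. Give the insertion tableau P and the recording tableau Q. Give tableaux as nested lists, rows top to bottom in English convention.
Insert each entry of the permutation into P by Schensted row insertion, recording in Q the position of each new cell.

After inserting 9: P = [[9]].
After inserting 2: P = [[2], [9]].
After inserting 7: P = [[2, 7], [9]].
After inserting 10: P = [[2, 7, 10], [9]].
After inserting 1: P = [[1, 7, 10], [2], [9]].
After inserting 4: P = [[1, 4, 10], [2, 7], [9]].
After inserting 5: P = [[1, 4, 5], [2, 7, 10], [9]].
After inserting 6: P = [[1, 4, 5, 6], [2, 7, 10], [9]].
After inserting 8: P = [[1, 4, 5, 6, 8], [2, 7, 10], [9]].
After inserting 3: P = [[1, 3, 5, 6, 8], [2, 4, 10], [7], [9]].

So P = [[1, 3, 5, 6, 8], [2, 4, 10], [7], [9]], Q = [[1, 3, 4, 8, 9], [2, 6, 7], [5], [10]].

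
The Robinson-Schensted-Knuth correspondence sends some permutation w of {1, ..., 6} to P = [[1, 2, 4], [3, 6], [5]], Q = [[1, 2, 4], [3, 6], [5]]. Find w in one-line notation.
Reverse the RSK construction: for i from n down to 1, find the cell of Q containing i, remove the entry at that cell from P, and reverse-bump it up through P; the value ejected from row 1 is w(i).

Step i=6: Q has 6 at row 2, column 2; remove 6 from row 2 of P and reverse-bump: 6 enters row 1 and ejects 4. So w(6) = 4. P is now [[1, 2, 6], [3], [5]].
Step i=5: Q has 5 at row 3, column 1; remove 5 from row 3 of P and reverse-bump: 5 enters row 2 and ejects 3; 3 enters row 1 and ejects 2. So w(5) = 2. P is now [[1, 3, 6], [5]].
Step i=4: Q has 4 at row 1, column 3; remove that cell from P, ejecting 6. So w(4) = 6. P is now [[1, 3], [5]].
Step i=3: Q has 3 at row 2, column 1; remove 5 from row 2 of P and reverse-bump: 5 enters row 1 and ejects 3. So w(3) = 3. P is now [[1, 5]].
Step i=2: Q has 2 at row 1, column 2; remove that cell from P, ejecting 5. So w(2) = 5. P is now [[1]].
Step i=1: Q has 1 at row 1, column 1; remove that cell from P, ejecting 1. So w(1) = 1. P is now [].

So w = 1 5 3 6 2 4.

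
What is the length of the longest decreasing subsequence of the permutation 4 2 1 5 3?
3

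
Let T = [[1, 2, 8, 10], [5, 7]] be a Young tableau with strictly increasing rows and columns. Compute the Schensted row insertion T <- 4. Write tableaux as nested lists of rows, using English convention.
In row 1, 4 replaces 8 (the leftmost entry greater than 4); 8 is bumped to row 2. 8 is appended to row 2. The new tableau is [[1, 2, 4, 10], [5, 7, 8]].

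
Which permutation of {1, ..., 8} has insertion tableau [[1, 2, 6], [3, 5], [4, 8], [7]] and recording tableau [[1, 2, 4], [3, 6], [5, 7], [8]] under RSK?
4 7 5 8 1 6 3 2

Reverse the RSK construction: for i from n down to 1, find the cell of Q containing i, remove the entry at that cell from P, and reverse-bump it up through P; the value ejected from row 1 is w(i).

Step i=8: Q has 8 at row 4, column 1; remove 7 from row 4 of P and reverse-bump: 7 enters row 3 and ejects 4; 4 enters row 2 and ejects 3; 3 enters row 1 and ejects 2. So w(8) = 2. P is now [[1, 3, 6], [4, 5], [7, 8]].
Step i=7: Q has 7 at row 3, column 2; remove 8 from row 3 of P and reverse-bump: 8 enters row 2 and ejects 5; 5 enters row 1 and ejects 3. So w(7) = 3. P is now [[1, 5, 6], [4, 8], [7]].
Step i=6: Q has 6 at row 2, column 2; remove 8 from row 2 of P and reverse-bump: 8 enters row 1 and ejects 6. So w(6) = 6. P is now [[1, 5, 8], [4], [7]].
Step i=5: Q has 5 at row 3, column 1; remove 7 from row 3 of P and reverse-bump: 7 enters row 2 and ejects 4; 4 enters row 1 and ejects 1. So w(5) = 1. P is now [[4, 5, 8], [7]].
Step i=4: Q has 4 at row 1, column 3; remove that cell from P, ejecting 8. So w(4) = 8. P is now [[4, 5], [7]].
Step i=3: Q has 3 at row 2, column 1; remove 7 from row 2 of P and reverse-bump: 7 enters row 1 and ejects 5. So w(3) = 5. P is now [[4, 7]].
Step i=2: Q has 2 at row 1, column 2; remove that cell from P, ejecting 7. So w(2) = 7. P is now [[4]].
Step i=1: Q has 1 at row 1, column 1; remove that cell from P, ejecting 4. So w(1) = 4. P is now [].

So w = 4 7 5 8 1 6 3 2.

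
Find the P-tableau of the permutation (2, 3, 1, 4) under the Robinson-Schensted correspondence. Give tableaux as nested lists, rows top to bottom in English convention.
P = [[1, 3, 4], [2]]

Insert 2: appended to row 1. P = [[2]].
Insert 3: appended to row 1. P = [[2, 3]].
Insert 1: 1 bumps 2 from row 1; 2 starts row 2. P = [[1, 3], [2]].
Insert 4: appended to row 1. P = [[1, 3, 4], [2]].

So P = [[1, 3, 4], [2]].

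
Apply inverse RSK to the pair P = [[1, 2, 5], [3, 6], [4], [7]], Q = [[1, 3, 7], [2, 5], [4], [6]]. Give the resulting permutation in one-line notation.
7 4 6 1 3 2 5

Reverse RSK: for i = n, n-1, ..., 1, locate i in Q, remove the corresponding corner cell from P, and reverse-bump its entry up through P; the value ejected from row 1 is w(i).

So w = 7 4 6 1 3 2 5.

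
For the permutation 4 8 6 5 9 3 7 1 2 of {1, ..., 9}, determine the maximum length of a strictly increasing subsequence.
3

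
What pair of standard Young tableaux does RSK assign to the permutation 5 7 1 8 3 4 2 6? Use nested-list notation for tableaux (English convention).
P = [[1, 2, 4, 6], [3, 7, 8], [5]], Q = [[1, 2, 4, 8], [3, 5, 6], [7]]

Insert each entry of the permutation into P by Schensted row insertion, recording in Q the position of each new cell.

Insert 5: appended to row 1. P = [[5]].
Insert 7: appended to row 1. P = [[5, 7]].
Insert 1: 1 bumps 5 from row 1; 5 starts row 2. P = [[1, 7], [5]].
Insert 8: appended to row 1. P = [[1, 7, 8], [5]].
Insert 3: 3 bumps 7 from row 1; 7 appends to row 2. P = [[1, 3, 8], [5, 7]].
Insert 4: 4 bumps 8 from row 1; 8 appends to row 2. P = [[1, 3, 4], [5, 7, 8]].
Insert 2: 2 bumps 3 from row 1; 3 bumps 5 from row 2; 5 starts row 3. P = [[1, 2, 4], [3, 7, 8], [5]].
Insert 6: appended to row 1. P = [[1, 2, 4, 6], [3, 7, 8], [5]].

So P = [[1, 2, 4, 6], [3, 7, 8], [5]], Q = [[1, 2, 4, 8], [3, 5, 6], [7]].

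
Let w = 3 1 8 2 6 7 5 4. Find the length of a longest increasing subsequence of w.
4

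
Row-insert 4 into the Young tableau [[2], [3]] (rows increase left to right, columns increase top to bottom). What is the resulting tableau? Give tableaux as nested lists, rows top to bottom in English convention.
4 is larger than every entry of row 1, so it is appended to row 1. The new tableau is [[2, 4], [3]].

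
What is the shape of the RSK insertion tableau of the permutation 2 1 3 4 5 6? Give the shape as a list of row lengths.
Row-insert each entry into an empty tableau.

After inserting 2: P = [[2]].
After inserting 1: P = [[1], [2]].
After inserting 3: P = [[1, 3], [2]].
After inserting 4: P = [[1, 3, 4], [2]].
After inserting 5: P = [[1, 3, 4, 5], [2]].
After inserting 6: P = [[1, 3, 4, 5, 6], [2]].

The final insertion tableau P = [[1, 3, 4, 5, 6], [2]] has shape [5, 1].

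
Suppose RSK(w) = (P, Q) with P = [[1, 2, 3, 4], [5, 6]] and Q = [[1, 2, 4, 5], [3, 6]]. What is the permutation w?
1 5 2 3 6 4

Reverse RSK: for i = n, n-1, ..., 1, locate i in Q, remove the corresponding corner cell from P, and reverse-bump its entry up through P; the value ejected from row 1 is w(i).

So w = 1 5 2 3 6 4.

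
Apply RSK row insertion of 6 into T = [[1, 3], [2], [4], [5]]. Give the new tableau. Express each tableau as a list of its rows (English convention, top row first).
[[1, 3, 6], [2], [4], [5]]

6 is larger than every entry of row 1, so it is appended to row 1. The new tableau is [[1, 3, 6], [2], [4], [5]].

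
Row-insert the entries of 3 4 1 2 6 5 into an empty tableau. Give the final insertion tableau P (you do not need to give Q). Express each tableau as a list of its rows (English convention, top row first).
P = [[1, 2, 5], [3, 4, 6]]

Insert 3: appended to row 1. P = [[3]].
Insert 4: appended to row 1. P = [[3, 4]].
Insert 1: 1 bumps 3 from row 1; 3 starts row 2. P = [[1, 4], [3]].
Insert 2: 2 bumps 4 from row 1; 4 appends to row 2. P = [[1, 2], [3, 4]].
Insert 6: appended to row 1. P = [[1, 2, 6], [3, 4]].
Insert 5: 5 bumps 6 from row 1; 6 appends to row 2. P = [[1, 2, 5], [3, 4, 6]].

So P = [[1, 2, 5], [3, 4, 6]].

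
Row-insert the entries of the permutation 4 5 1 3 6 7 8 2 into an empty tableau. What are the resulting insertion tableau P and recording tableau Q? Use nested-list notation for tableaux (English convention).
Insert each entry of the permutation into P by Schensted row insertion, recording in Q the position of each new cell.

Insert 4: appended to row 1. P = [[4]].
Insert 5: appended to row 1. P = [[4, 5]].
Insert 1: 1 bumps 4 from row 1; 4 starts row 2. P = [[1, 5], [4]].
Insert 3: 3 bumps 5 from row 1; 5 appends to row 2. P = [[1, 3], [4, 5]].
Insert 6: appended to row 1. P = [[1, 3, 6], [4, 5]].
Insert 7: appended to row 1. P = [[1, 3, 6, 7], [4, 5]].
Insert 8: appended to row 1. P = [[1, 3, 6, 7, 8], [4, 5]].
Insert 2: 2 bumps 3 from row 1; 3 bumps 4 from row 2; 4 starts row 3. P = [[1, 2, 6, 7, 8], [3, 5], [4]].

So P = [[1, 2, 6, 7, 8], [3, 5], [4]], Q = [[1, 2, 5, 6, 7], [3, 4], [8]].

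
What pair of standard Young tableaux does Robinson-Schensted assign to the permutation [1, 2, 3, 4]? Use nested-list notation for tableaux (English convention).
Insert each entry of the permutation into P by Schensted row insertion, recording in Q the position of each new cell.

Insert 1: appended to row 1. P = [[1]].
Insert 2: appended to row 1. P = [[1, 2]].
Insert 3: appended to row 1. P = [[1, 2, 3]].
Insert 4: appended to row 1. P = [[1, 2, 3, 4]].

So P = [[1, 2, 3, 4]], Q = [[1, 2, 3, 4]].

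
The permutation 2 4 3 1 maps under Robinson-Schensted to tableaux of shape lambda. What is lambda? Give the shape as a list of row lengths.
[2, 1, 1]

Row-insert each entry into an empty tableau.

After inserting 2: P = [[2]].
After inserting 4: P = [[2, 4]].
After inserting 3: P = [[2, 3], [4]].
After inserting 1: P = [[1, 3], [2], [4]].

The final insertion tableau P = [[1, 3], [2], [4]] has shape [2, 1, 1].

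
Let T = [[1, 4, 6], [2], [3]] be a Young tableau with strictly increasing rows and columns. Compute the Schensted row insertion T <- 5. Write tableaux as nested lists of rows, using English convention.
[[1, 4, 5], [2, 6], [3]]

In row 1, 5 replaces 6 (the leftmost entry greater than 5); 6 is bumped to row 2. 6 is appended to row 2. The new tableau is [[1, 4, 5], [2, 6], [3]].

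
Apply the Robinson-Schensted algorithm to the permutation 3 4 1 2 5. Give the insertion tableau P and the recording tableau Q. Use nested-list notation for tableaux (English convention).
P = [[1, 2, 5], [3, 4]], Q = [[1, 2, 5], [3, 4]]

Insert each entry of the permutation into P by Schensted row insertion, recording in Q the position of each new cell.

Insert 3: appended to row 1. P = [[3]].
Insert 4: appended to row 1. P = [[3, 4]].
Insert 1: 1 bumps 3 from row 1; 3 starts row 2. P = [[1, 4], [3]].
Insert 2: 2 bumps 4 from row 1; 4 appends to row 2. P = [[1, 2], [3, 4]].
Insert 5: appended to row 1. P = [[1, 2, 5], [3, 4]].

So P = [[1, 2, 5], [3, 4]], Q = [[1, 2, 5], [3, 4]].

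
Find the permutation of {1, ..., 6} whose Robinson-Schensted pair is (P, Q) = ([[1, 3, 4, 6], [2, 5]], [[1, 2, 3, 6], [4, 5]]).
Reverse the RSK construction: for i from n down to 1, find the cell of Q containing i, remove the entry at that cell from P, and reverse-bump it up through P; the value ejected from row 1 is w(i).

Step i=6: Q has 6 at row 1, column 4; remove that cell from P, ejecting 6. So w(6) = 6. P is now [[1, 3, 4], [2, 5]].
Step i=5: Q has 5 at row 2, column 2; remove 5 from row 2 of P and reverse-bump: 5 enters row 1 and ejects 4. So w(5) = 4. P is now [[1, 3, 5], [2]].
Step i=4: Q has 4 at row 2, column 1; remove 2 from row 2 of P and reverse-bump: 2 enters row 1 and ejects 1. So w(4) = 1. P is now [[2, 3, 5]].
Step i=3: Q has 3 at row 1, column 3; remove that cell from P, ejecting 5. So w(3) = 5. P is now [[2, 3]].
Step i=2: Q has 2 at row 1, column 2; remove that cell from P, ejecting 3. So w(2) = 3. P is now [[2]].
Step i=1: Q has 1 at row 1, column 1; remove that cell from P, ejecting 2. So w(1) = 2. P is now [].

So w = 2 3 5 1 4 6.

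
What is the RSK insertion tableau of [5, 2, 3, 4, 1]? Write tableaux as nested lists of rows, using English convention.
After inserting 5: P = [[5]].
After inserting 2: P = [[2], [5]].
After inserting 3: P = [[2, 3], [5]].
After inserting 4: P = [[2, 3, 4], [5]].
After inserting 1: P = [[1, 3, 4], [2], [5]].

So P = [[1, 3, 4], [2], [5]].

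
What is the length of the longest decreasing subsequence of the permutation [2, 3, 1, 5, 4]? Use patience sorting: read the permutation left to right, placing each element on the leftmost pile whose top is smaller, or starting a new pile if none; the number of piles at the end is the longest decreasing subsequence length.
2: new pile. tops = [2]
3: onto pile 1 (replacing 2). tops = [3]
1: new pile. tops = [3, 1]
5: onto pile 1 (replacing 3). tops = [5, 1]
4: onto pile 2 (replacing 1). tops = [5, 4]

2 piles, so the longest decreasing subsequence has length 2.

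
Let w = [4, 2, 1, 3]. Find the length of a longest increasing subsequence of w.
2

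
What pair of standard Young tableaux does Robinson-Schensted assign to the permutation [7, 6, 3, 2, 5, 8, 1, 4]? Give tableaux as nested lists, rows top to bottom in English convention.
Insert each entry of the permutation into P by Schensted row insertion, recording in Q the position of each new cell.

Insert 7: appended to row 1. P = [[7]].
Insert 6: 6 bumps 7 from row 1; 7 starts row 2. P = [[6], [7]].
Insert 3: 3 bumps 6 from row 1; 6 bumps 7 from row 2; 7 starts row 3. P = [[3], [6], [7]].
Insert 2: 2 bumps 3 from row 1; 3 bumps 6 from row 2; 6 bumps 7 from row 3; 7 starts row 4. P = [[2], [3], [6], [7]].
Insert 5: appended to row 1. P = [[2, 5], [3], [6], [7]].
Insert 8: appended to row 1. P = [[2, 5, 8], [3], [6], [7]].
Insert 1: 1 bumps 2 from row 1; 2 bumps 3 from row 2; 3 bumps 6 from row 3; 6 bumps 7 from row 4; 7 starts row 5. P = [[1, 5, 8], [2], [3], [6], [7]].
Insert 4: 4 bumps 5 from row 1; 5 appends to row 2. P = [[1, 4, 8], [2, 5], [3], [6], [7]].

So P = [[1, 4, 8], [2, 5], [3], [6], [7]], Q = [[1, 5, 6], [2, 8], [3], [4], [7]].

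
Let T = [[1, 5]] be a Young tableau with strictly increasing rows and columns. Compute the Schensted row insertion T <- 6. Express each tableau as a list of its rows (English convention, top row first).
6 is larger than every entry of row 1, so it is appended to row 1. The new tableau is [[1, 5, 6]].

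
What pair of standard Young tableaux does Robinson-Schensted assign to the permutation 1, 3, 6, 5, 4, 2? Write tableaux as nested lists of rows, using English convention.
P = [[1, 2, 4], [3], [5], [6]], Q = [[1, 2, 3], [4], [5], [6]]

Insert each entry of the permutation into P by Schensted row insertion, recording in Q the position of each new cell.

Insert 1: appended to row 1. P = [[1]], Q = [[1]].
Insert 3: appended to row 1. P = [[1, 3]], Q = [[1, 2]].
Insert 6: appended to row 1. P = [[1, 3, 6]], Q = [[1, 2, 3]].
Insert 5: 5 bumps 6 from row 1; 6 starts row 2. P = [[1, 3, 5], [6]], Q = [[1, 2, 3], [4]].
Insert 4: 4 bumps 5 from row 1; 5 bumps 6 from row 2; 6 starts row 3. P = [[1, 3, 4], [5], [6]], Q = [[1, 2, 3], [4], [5]].
Insert 2: 2 bumps 3 from row 1; 3 bumps 5 from row 2; 5 bumps 6 from row 3; 6 starts row 4. P = [[1, 2, 4], [3], [5], [6]], Q = [[1, 2, 3], [4], [5], [6]].

So P = [[1, 2, 4], [3], [5], [6]], Q = [[1, 2, 3], [4], [5], [6]].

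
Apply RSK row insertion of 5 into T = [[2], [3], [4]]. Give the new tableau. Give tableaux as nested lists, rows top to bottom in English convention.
[[2, 5], [3], [4]]

5 is larger than every entry of row 1, so it is appended to row 1. The new tableau is [[2, 5], [3], [4]].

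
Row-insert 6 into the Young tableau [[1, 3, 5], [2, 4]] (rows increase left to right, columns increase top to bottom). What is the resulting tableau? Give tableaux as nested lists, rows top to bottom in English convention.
[[1, 3, 5, 6], [2, 4]]

6 is larger than every entry of row 1, so it is appended to row 1. The new tableau is [[1, 3, 5, 6], [2, 4]].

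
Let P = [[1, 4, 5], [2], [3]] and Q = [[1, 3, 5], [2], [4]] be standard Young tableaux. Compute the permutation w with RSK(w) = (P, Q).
Reverse RSK: for i = n, n-1, ..., 1, locate i in Q, remove the corresponding corner cell from P, and reverse-bump its entry up through P; the value ejected from row 1 is w(i).

So w = 3 2 4 1 5.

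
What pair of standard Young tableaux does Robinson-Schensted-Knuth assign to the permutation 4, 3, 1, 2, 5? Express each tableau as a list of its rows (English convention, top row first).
Insert each entry of the permutation into P by Schensted row insertion, recording in Q the position of each new cell.

Insert 4: appended to row 1. P = [[4]].
Insert 3: 3 bumps 4 from row 1; 4 starts row 2. P = [[3], [4]].
Insert 1: 1 bumps 3 from row 1; 3 bumps 4 from row 2; 4 starts row 3. P = [[1], [3], [4]].
Insert 2: appended to row 1. P = [[1, 2], [3], [4]].
Insert 5: appended to row 1. P = [[1, 2, 5], [3], [4]].

So P = [[1, 2, 5], [3], [4]], Q = [[1, 4, 5], [2], [3]].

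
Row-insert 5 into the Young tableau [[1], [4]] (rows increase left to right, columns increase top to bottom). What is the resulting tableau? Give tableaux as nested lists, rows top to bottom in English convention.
[[1, 5], [4]]

5 is larger than every entry of row 1, so it is appended to row 1. The new tableau is [[1, 5], [4]].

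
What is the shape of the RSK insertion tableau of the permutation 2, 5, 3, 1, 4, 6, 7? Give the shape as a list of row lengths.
[5, 1, 1]

Row-insert each entry into an empty tableau.

After inserting 2: P = [[2]].
After inserting 5: P = [[2, 5]].
After inserting 3: P = [[2, 3], [5]].
After inserting 1: P = [[1, 3], [2], [5]].
After inserting 4: P = [[1, 3, 4], [2], [5]].
After inserting 6: P = [[1, 3, 4, 6], [2], [5]].
After inserting 7: P = [[1, 3, 4, 6, 7], [2], [5]].

The final insertion tableau P = [[1, 3, 4, 6, 7], [2], [5]] has shape [5, 1, 1].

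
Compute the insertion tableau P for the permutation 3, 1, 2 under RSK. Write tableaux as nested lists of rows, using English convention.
Insert 3: appended to row 1. P = [[3]].
Insert 1: 1 bumps 3 from row 1; 3 starts row 2. P = [[1], [3]].
Insert 2: appended to row 1. P = [[1, 2], [3]].

So P = [[1, 2], [3]].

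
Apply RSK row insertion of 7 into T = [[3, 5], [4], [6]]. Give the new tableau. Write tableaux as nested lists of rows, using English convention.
[[3, 5, 7], [4], [6]]

7 is larger than every entry of row 1, so it is appended to row 1. The new tableau is [[3, 5, 7], [4], [6]].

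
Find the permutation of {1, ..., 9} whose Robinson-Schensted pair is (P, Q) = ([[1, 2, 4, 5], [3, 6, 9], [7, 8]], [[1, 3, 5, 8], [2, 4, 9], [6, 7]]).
Reverse RSK: for i = n, n-1, ..., 1, locate i in Q, remove the corresponding corner cell from P, and reverse-bump its entry up through P; the value ejected from row 1 is w(i).

So w = 7 1 8 3 6 2 4 9 5.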